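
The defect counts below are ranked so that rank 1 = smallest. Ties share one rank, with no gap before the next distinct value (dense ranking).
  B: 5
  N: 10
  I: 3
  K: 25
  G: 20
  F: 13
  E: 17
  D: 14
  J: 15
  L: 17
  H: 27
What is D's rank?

5

Sorted (ascending): 3, 5, 10, 13, 14, 15, 17, 17, 20, 25, 27
The 2 values of 17 share dense rank 7.
Remaining distinct values take the next consecutive integers.
D has value 14 → rank 5.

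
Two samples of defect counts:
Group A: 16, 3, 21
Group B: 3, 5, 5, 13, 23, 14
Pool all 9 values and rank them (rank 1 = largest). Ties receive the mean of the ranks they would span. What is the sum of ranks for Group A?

13.5

Sorted (descending): 23, 21, 16, 14, 13, 5, 5, 3, 3
The 2 values of 5 occupy positions 6–7 → average rank (6+7)/2 = 6.5.
The 2 values of 3 occupy positions 8–9 → average rank (8+9)/2 = 8.5.
Group A values → pooled ranks: 16→3, 3→8.5, 21→2
Rank sum = 3 + 8.5 + 2 = 13.5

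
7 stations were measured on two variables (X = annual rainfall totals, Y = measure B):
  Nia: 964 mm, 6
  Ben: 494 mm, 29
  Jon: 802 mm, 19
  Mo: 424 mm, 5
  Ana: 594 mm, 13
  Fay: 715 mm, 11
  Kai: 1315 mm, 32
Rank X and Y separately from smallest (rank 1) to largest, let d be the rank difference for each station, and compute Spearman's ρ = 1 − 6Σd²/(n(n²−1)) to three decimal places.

Ranks of variable 1: 6, 2, 5, 1, 3, 4, 7
Ranks of variable 2: 2, 6, 5, 1, 4, 3, 7
d = r₁ − r₂: 4, -4, 0, 0, -1, 1, 0
d²: 16, 16, 0, 0, 1, 1, 0; Σd² = 34
ρ = 1 − 6·34/(7·48) = 1 − 204/336 = 0.393

0.393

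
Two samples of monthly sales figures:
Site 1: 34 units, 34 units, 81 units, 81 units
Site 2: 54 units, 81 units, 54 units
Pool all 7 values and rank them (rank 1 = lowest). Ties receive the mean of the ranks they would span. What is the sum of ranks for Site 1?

15

Sorted (ascending): 34, 34, 54, 54, 81, 81, 81
The 2 values of 34 occupy positions 1–2 → average rank (1+2)/2 = 1.5.
The 2 values of 54 occupy positions 3–4 → average rank (3+4)/2 = 3.5.
The 3 values of 81 occupy positions 5–7 → average rank 6.
Site 1 values → pooled ranks: 34→1.5, 34→1.5, 81→6, 81→6
Rank sum = 1.5 + 1.5 + 6 + 6 = 15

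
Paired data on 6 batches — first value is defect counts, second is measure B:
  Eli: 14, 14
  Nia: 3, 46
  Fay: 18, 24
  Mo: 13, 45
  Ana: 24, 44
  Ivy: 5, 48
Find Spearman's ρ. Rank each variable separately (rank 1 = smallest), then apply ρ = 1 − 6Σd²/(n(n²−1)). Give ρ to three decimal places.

Ranks of variable 1: 4, 1, 5, 3, 6, 2
Ranks of variable 2: 1, 5, 2, 4, 3, 6
d = r₁ − r₂: 3, -4, 3, -1, 3, -4
d²: 9, 16, 9, 1, 9, 16; Σd² = 60
ρ = 1 − 6·60/(6·35) = 1 − 360/210 = -0.714

-0.714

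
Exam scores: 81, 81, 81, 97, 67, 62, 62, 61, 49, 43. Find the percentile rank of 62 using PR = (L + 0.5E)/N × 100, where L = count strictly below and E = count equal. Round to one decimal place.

N = 10.
Strictly below 62: 3. Equal to 62: 2.
PR = (3 + 0.5·2)/10 × 100 = 40.0

40.0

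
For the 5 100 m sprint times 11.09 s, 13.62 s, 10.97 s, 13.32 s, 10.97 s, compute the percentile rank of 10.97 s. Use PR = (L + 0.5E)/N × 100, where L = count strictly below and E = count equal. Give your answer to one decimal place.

N = 5.
Strictly below 10.97: 0. Equal to 10.97: 2.
PR = (0 + 0.5·2)/5 × 100 = 20.0

20.0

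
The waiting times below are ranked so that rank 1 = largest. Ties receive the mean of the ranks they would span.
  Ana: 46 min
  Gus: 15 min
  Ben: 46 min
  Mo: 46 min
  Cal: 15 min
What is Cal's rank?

Sorted (descending): 46, 46, 46, 15, 15
The 3 values of 46 occupy positions 1–3 → average rank 2.
The 2 values of 15 occupy positions 4–5 → average rank (4+5)/2 = 4.5.
Cal has value 15 min → rank 4.5.

4.5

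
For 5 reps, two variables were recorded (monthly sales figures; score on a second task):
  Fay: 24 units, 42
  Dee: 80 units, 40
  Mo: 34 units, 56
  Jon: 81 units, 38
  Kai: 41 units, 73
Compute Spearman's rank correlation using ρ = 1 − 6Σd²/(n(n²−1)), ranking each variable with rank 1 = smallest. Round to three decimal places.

-0.600

Ranks of variable 1: 1, 4, 2, 5, 3
Ranks of variable 2: 3, 2, 4, 1, 5
d = r₁ − r₂: -2, 2, -2, 4, -2
d²: 4, 4, 4, 16, 4; Σd² = 32
ρ = 1 − 6·32/(5·24) = 1 − 192/120 = -0.600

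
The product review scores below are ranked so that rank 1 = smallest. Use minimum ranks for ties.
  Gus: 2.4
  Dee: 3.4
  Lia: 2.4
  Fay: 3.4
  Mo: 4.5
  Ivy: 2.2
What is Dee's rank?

Sorted (ascending): 2.2, 2.4, 2.4, 3.4, 3.4, 4.5
The 2 values of 2.4 occupy positions 2–3 → each gets rank 2.
The 2 values of 3.4 occupy positions 4–5 → each gets rank 4.
Dee has value 3.4 → rank 4.

4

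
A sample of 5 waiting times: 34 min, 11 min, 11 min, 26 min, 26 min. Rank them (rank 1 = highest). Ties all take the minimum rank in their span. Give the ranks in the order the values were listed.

1, 4, 4, 2, 2

Sorted (descending): 34, 26, 26, 11, 11
The 2 values of 26 occupy positions 2–3 → each gets rank 2.
The 2 values of 11 occupy positions 4–5 → each gets rank 4.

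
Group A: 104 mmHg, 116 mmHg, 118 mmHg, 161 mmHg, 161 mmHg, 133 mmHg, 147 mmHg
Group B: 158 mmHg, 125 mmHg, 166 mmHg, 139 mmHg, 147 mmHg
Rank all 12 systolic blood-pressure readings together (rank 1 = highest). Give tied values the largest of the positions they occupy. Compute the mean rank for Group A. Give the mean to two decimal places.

7.57

Sorted (descending): 166, 161, 161, 158, 147, 147, 139, 133, 125, 118, 116, 104
The 2 values of 161 occupy positions 2–3 → each gets rank 3.
The 2 values of 147 occupy positions 5–6 → each gets rank 6.
Group A values → pooled ranks: 104→12, 116→11, 118→10, 161→3, 161→3, 133→8, 147→6
Mean rank = (12 + 11 + 10 + 3 + 3 + 8 + 6) / 7 = 7.57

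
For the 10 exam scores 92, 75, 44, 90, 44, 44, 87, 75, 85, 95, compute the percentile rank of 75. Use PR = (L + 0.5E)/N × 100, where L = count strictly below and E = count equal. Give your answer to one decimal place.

N = 10.
Strictly below 75: 3. Equal to 75: 2.
PR = (3 + 0.5·2)/10 × 100 = 40.0

40.0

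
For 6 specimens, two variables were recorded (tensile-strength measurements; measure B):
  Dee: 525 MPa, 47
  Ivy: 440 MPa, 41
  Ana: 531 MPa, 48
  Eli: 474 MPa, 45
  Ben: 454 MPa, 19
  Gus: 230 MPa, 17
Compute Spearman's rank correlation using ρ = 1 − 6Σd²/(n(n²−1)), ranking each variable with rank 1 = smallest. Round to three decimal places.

Ranks of variable 1: 5, 2, 6, 4, 3, 1
Ranks of variable 2: 5, 3, 6, 4, 2, 1
d = r₁ − r₂: 0, -1, 0, 0, 1, 0
d²: 0, 1, 0, 0, 1, 0; Σd² = 2
ρ = 1 − 6·2/(6·35) = 1 − 12/210 = 0.943

0.943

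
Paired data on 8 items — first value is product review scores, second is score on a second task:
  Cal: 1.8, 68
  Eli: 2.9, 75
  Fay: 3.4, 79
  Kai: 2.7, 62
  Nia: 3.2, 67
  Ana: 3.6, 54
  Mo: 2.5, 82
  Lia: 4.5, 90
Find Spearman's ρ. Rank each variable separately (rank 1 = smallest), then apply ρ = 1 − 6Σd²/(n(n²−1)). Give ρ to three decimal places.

Ranks of variable 1: 1, 4, 6, 3, 5, 7, 2, 8
Ranks of variable 2: 4, 5, 6, 2, 3, 1, 7, 8
d = r₁ − r₂: -3, -1, 0, 1, 2, 6, -5, 0
d²: 9, 1, 0, 1, 4, 36, 25, 0; Σd² = 76
ρ = 1 − 6·76/(8·63) = 1 − 456/504 = 0.095

0.095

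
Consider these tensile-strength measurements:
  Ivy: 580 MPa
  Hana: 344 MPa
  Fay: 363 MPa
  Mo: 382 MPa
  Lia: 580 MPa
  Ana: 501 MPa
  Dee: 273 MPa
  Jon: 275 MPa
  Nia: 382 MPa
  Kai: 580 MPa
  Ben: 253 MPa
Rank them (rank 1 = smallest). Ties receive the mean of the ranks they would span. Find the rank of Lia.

10

Sorted (ascending): 253, 273, 275, 344, 363, 382, 382, 501, 580, 580, 580
The 2 values of 382 occupy positions 6–7 → average rank (6+7)/2 = 6.5.
The 3 values of 580 occupy positions 9–11 → average rank 10.
Lia has value 580 MPa → rank 10.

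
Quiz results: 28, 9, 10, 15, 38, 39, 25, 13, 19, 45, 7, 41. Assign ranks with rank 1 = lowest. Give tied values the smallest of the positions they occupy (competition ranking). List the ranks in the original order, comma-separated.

8, 2, 3, 5, 9, 10, 7, 4, 6, 12, 1, 11

Sorted (ascending): 7, 9, 10, 13, 15, 19, 25, 28, 38, 39, 41, 45
No ties — each value takes its position as its rank.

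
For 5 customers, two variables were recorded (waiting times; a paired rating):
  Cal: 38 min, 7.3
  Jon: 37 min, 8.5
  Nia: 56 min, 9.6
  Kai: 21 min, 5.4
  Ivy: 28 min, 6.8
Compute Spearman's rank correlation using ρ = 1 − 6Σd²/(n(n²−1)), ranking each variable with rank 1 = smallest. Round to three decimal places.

0.900

Ranks of variable 1: 4, 3, 5, 1, 2
Ranks of variable 2: 3, 4, 5, 1, 2
d = r₁ − r₂: 1, -1, 0, 0, 0
d²: 1, 1, 0, 0, 0; Σd² = 2
ρ = 1 − 6·2/(5·24) = 1 − 12/120 = 0.900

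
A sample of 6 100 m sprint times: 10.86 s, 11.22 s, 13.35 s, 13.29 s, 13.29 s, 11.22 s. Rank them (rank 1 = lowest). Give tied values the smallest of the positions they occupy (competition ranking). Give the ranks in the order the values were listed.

1, 2, 6, 4, 4, 2

Sorted (ascending): 10.86, 11.22, 11.22, 13.29, 13.29, 13.35
The 2 values of 11.22 occupy positions 2–3 → each gets rank 2.
The 2 values of 13.29 occupy positions 4–5 → each gets rank 4.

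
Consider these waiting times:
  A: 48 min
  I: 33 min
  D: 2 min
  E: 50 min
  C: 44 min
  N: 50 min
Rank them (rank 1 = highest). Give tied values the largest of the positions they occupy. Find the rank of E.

2

Sorted (descending): 50, 50, 48, 44, 33, 2
The 2 values of 50 occupy positions 1–2 → each gets rank 2.
E has value 50 min → rank 2.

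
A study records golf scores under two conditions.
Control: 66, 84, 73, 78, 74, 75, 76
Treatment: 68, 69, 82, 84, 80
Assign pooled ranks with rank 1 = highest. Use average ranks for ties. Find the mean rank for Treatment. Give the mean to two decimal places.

Sorted (descending): 84, 84, 82, 80, 78, 76, 75, 74, 73, 69, 68, 66
The 2 values of 84 occupy positions 1–2 → average rank (1+2)/2 = 1.5.
Treatment values → pooled ranks: 68→11, 69→10, 82→3, 84→1.5, 80→4
Mean rank = (11 + 10 + 3 + 1.5 + 4) / 5 = 5.90

5.90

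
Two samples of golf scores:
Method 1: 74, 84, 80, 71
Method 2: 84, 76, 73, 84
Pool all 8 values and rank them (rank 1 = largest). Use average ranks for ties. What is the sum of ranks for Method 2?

Sorted (descending): 84, 84, 84, 80, 76, 74, 73, 71
The 3 values of 84 occupy positions 1–3 → average rank 2.
Method 2 values → pooled ranks: 84→2, 76→5, 73→7, 84→2
Rank sum = 2 + 5 + 7 + 2 = 16

16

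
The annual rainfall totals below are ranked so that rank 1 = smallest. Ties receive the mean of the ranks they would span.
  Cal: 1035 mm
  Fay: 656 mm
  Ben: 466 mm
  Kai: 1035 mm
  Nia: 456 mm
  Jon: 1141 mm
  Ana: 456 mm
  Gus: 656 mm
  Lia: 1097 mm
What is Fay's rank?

Sorted (ascending): 456, 456, 466, 656, 656, 1035, 1035, 1097, 1141
The 2 values of 456 occupy positions 1–2 → average rank (1+2)/2 = 1.5.
The 2 values of 656 occupy positions 4–5 → average rank (4+5)/2 = 4.5.
The 2 values of 1035 occupy positions 6–7 → average rank (6+7)/2 = 6.5.
Fay has value 656 mm → rank 4.5.

4.5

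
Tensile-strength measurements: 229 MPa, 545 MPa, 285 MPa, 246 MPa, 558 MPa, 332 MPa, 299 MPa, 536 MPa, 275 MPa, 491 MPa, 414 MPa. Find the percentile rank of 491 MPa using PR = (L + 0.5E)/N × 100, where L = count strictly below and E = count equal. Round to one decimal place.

68.2

N = 11.
Strictly below 491: 7. Equal to 491: 1.
PR = (7 + 0.5·1)/11 × 100 = 68.2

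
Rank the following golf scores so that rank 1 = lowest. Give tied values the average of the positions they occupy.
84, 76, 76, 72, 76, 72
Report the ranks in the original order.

Sorted (ascending): 72, 72, 76, 76, 76, 84
The 2 values of 72 occupy positions 1–2 → average rank (1+2)/2 = 1.5.
The 3 values of 76 occupy positions 3–5 → average rank 4.

6, 4, 4, 1.5, 4, 1.5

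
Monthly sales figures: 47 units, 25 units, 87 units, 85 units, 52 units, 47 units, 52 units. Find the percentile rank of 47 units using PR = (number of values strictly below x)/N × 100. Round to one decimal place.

N = 7.
Strictly below 47: 1. Equal to 47: 2.
PR = 1/7 × 100 = 14.3

14.3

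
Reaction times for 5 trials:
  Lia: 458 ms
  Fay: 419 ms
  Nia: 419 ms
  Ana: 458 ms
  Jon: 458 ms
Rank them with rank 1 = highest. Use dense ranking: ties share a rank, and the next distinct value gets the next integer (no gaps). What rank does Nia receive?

Sorted (descending): 458, 458, 458, 419, 419
The 3 values of 458 share dense rank 1.
The 2 values of 419 share dense rank 2.
Nia has value 419 ms → rank 2.

2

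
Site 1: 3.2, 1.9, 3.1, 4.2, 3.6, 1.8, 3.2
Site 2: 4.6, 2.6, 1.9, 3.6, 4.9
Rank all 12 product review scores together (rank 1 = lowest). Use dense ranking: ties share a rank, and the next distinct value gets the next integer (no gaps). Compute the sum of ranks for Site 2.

28

Sorted (ascending): 1.8, 1.9, 1.9, 2.6, 3.1, 3.2, 3.2, 3.6, 3.6, 4.2, 4.6, 4.9
The 2 values of 1.9 share dense rank 2.
The 2 values of 3.2 share dense rank 5.
The 2 values of 3.6 share dense rank 6.
Remaining distinct values take the next consecutive integers.
Site 2 values → pooled ranks: 4.6→8, 2.6→3, 1.9→2, 3.6→6, 4.9→9
Rank sum = 8 + 3 + 2 + 6 + 9 = 28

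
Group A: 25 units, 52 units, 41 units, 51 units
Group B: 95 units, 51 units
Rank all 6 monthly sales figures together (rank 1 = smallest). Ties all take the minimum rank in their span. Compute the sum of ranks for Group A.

11

Sorted (ascending): 25, 41, 51, 51, 52, 95
The 2 values of 51 occupy positions 3–4 → each gets rank 3.
Group A values → pooled ranks: 25→1, 52→5, 41→2, 51→3
Rank sum = 1 + 5 + 2 + 3 = 11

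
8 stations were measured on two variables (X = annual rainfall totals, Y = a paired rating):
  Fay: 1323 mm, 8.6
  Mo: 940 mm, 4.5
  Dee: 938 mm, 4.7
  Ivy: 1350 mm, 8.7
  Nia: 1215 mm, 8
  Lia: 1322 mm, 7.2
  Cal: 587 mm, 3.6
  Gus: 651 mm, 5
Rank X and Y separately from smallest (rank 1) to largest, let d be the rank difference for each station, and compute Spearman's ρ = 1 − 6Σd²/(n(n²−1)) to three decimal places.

Ranks of variable 1: 7, 4, 3, 8, 5, 6, 1, 2
Ranks of variable 2: 7, 2, 3, 8, 6, 5, 1, 4
d = r₁ − r₂: 0, 2, 0, 0, -1, 1, 0, -2
d²: 0, 4, 0, 0, 1, 1, 0, 4; Σd² = 10
ρ = 1 − 6·10/(8·63) = 1 − 60/504 = 0.881

0.881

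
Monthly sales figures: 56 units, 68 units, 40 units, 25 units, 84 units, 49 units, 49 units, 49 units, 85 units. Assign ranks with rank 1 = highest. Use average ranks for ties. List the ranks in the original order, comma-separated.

Sorted (descending): 85, 84, 68, 56, 49, 49, 49, 40, 25
The 3 values of 49 occupy positions 5–7 → average rank 6.

4, 3, 8, 9, 2, 6, 6, 6, 1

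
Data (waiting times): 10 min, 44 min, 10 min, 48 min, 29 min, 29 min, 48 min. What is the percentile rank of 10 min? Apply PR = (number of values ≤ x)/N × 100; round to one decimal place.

28.6

N = 7.
Strictly below 10: 0. Equal to 10: 2.
PR = 2/7 × 100 = 28.6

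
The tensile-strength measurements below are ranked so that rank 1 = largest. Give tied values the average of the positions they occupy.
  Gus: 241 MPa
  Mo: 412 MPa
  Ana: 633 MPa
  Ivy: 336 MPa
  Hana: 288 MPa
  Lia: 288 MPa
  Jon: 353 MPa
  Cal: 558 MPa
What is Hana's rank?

6.5

Sorted (descending): 633, 558, 412, 353, 336, 288, 288, 241
The 2 values of 288 occupy positions 6–7 → average rank (6+7)/2 = 6.5.
Hana has value 288 MPa → rank 6.5.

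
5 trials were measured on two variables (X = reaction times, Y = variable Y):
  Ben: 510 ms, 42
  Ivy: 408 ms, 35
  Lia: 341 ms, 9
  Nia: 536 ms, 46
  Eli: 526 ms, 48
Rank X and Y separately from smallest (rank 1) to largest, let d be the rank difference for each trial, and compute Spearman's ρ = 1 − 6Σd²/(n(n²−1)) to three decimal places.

Ranks of variable 1: 3, 2, 1, 5, 4
Ranks of variable 2: 3, 2, 1, 4, 5
d = r₁ − r₂: 0, 0, 0, 1, -1
d²: 0, 0, 0, 1, 1; Σd² = 2
ρ = 1 − 6·2/(5·24) = 1 − 12/120 = 0.900

0.900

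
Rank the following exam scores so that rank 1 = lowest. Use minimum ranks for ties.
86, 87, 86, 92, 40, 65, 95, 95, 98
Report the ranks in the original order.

Sorted (ascending): 40, 65, 86, 86, 87, 92, 95, 95, 98
The 2 values of 86 occupy positions 3–4 → each gets rank 3.
The 2 values of 95 occupy positions 7–8 → each gets rank 7.

3, 5, 3, 6, 1, 2, 7, 7, 9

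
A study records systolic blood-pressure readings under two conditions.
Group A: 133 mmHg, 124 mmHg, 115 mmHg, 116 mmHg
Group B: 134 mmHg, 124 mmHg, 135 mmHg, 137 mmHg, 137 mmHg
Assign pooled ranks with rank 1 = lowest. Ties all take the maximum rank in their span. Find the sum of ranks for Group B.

35

Sorted (ascending): 115, 116, 124, 124, 133, 134, 135, 137, 137
The 2 values of 124 occupy positions 3–4 → each gets rank 4.
The 2 values of 137 occupy positions 8–9 → each gets rank 9.
Group B values → pooled ranks: 134→6, 124→4, 135→7, 137→9, 137→9
Rank sum = 6 + 4 + 7 + 9 + 9 = 35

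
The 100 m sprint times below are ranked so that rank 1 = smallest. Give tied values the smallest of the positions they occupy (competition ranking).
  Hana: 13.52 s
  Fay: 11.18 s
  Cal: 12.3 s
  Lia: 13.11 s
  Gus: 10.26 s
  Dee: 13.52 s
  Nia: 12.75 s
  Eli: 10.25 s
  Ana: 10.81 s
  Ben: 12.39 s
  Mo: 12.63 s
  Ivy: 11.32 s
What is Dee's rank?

11

Sorted (ascending): 10.25, 10.26, 10.81, 11.18, 11.32, 12.3, 12.39, 12.63, 12.75, 13.11, 13.52, 13.52
The 2 values of 13.52 occupy positions 11–12 → each gets rank 11.
Dee has value 13.52 s → rank 11.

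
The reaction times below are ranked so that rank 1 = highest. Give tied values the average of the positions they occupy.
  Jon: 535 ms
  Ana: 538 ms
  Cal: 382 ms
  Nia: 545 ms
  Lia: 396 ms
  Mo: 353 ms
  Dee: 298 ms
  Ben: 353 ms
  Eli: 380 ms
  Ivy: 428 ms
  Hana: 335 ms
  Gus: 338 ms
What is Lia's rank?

5

Sorted (descending): 545, 538, 535, 428, 396, 382, 380, 353, 353, 338, 335, 298
The 2 values of 353 occupy positions 8–9 → average rank (8+9)/2 = 8.5.
Lia has value 396 ms → rank 5.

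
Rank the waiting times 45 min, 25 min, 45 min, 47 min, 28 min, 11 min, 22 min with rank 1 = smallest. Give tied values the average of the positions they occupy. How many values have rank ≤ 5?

Sorted (ascending): 11, 22, 25, 28, 45, 45, 47
The 2 values of 45 occupy positions 5–6 → average rank (5+6)/2 = 5.5.
Ranks ≤ 5: {1, 2, 3, 4} → 4 values.

4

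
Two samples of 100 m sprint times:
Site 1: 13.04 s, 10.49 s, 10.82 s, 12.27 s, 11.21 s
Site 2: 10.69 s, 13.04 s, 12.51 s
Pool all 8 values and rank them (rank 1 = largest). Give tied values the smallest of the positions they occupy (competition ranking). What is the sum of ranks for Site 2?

11

Sorted (descending): 13.04, 13.04, 12.51, 12.27, 11.21, 10.82, 10.69, 10.49
The 2 values of 13.04 occupy positions 1–2 → each gets rank 1.
Site 2 values → pooled ranks: 10.69→7, 13.04→1, 12.51→3
Rank sum = 7 + 1 + 3 = 11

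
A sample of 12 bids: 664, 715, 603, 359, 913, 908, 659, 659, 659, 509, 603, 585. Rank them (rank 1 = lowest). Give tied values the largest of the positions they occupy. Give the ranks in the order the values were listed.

9, 10, 5, 1, 12, 11, 8, 8, 8, 2, 5, 3

Sorted (ascending): 359, 509, 585, 603, 603, 659, 659, 659, 664, 715, 908, 913
The 2 values of 603 occupy positions 4–5 → each gets rank 5.
The 3 values of 659 occupy positions 6–8 → each gets rank 8.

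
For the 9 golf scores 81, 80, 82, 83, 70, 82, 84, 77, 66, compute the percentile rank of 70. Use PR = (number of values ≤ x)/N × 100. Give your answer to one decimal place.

22.2

N = 9.
Strictly below 70: 1. Equal to 70: 1.
PR = 2/9 × 100 = 22.2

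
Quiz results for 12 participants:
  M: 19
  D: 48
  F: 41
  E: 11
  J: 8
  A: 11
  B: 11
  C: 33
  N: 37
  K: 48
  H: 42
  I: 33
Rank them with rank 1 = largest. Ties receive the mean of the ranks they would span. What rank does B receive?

Sorted (descending): 48, 48, 42, 41, 37, 33, 33, 19, 11, 11, 11, 8
The 2 values of 48 occupy positions 1–2 → average rank (1+2)/2 = 1.5.
The 2 values of 33 occupy positions 6–7 → average rank (6+7)/2 = 6.5.
The 3 values of 11 occupy positions 9–11 → average rank 10.
B has value 11 → rank 10.

10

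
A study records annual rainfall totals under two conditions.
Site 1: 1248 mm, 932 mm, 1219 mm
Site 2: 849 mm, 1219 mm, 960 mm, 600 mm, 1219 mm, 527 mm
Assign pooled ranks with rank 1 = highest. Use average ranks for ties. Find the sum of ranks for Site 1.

Sorted (descending): 1248, 1219, 1219, 1219, 960, 932, 849, 600, 527
The 3 values of 1219 occupy positions 2–4 → average rank 3.
Site 1 values → pooled ranks: 1248→1, 932→6, 1219→3
Rank sum = 1 + 6 + 3 = 10

10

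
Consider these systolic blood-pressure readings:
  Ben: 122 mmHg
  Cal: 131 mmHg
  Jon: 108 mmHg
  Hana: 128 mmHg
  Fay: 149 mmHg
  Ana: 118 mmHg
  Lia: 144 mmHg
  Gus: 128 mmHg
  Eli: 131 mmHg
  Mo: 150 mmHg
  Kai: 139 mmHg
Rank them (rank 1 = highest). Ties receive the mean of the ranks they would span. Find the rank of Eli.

Sorted (descending): 150, 149, 144, 139, 131, 131, 128, 128, 122, 118, 108
The 2 values of 131 occupy positions 5–6 → average rank (5+6)/2 = 5.5.
The 2 values of 128 occupy positions 7–8 → average rank (7+8)/2 = 7.5.
Eli has value 131 mmHg → rank 5.5.

5.5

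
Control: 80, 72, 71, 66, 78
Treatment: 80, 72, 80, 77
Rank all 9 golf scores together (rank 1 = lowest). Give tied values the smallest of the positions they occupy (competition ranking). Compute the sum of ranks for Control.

19

Sorted (ascending): 66, 71, 72, 72, 77, 78, 80, 80, 80
The 2 values of 72 occupy positions 3–4 → each gets rank 3.
The 3 values of 80 occupy positions 7–9 → each gets rank 7.
Control values → pooled ranks: 80→7, 72→3, 71→2, 66→1, 78→6
Rank sum = 7 + 3 + 2 + 1 + 6 = 19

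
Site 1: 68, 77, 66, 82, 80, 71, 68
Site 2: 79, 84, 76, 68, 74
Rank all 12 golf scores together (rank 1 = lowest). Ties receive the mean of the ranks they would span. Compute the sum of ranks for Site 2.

Sorted (ascending): 66, 68, 68, 68, 71, 74, 76, 77, 79, 80, 82, 84
The 3 values of 68 occupy positions 2–4 → average rank 3.
Site 2 values → pooled ranks: 79→9, 84→12, 76→7, 68→3, 74→6
Rank sum = 9 + 12 + 7 + 3 + 6 = 37

37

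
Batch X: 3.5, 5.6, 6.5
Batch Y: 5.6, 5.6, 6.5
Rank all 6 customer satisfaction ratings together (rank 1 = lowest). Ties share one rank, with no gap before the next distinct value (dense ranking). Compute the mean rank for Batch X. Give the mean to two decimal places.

2.00

Sorted (ascending): 3.5, 5.6, 5.6, 5.6, 6.5, 6.5
The 3 values of 5.6 share dense rank 2.
The 2 values of 6.5 share dense rank 3.
Remaining distinct values take the next consecutive integers.
Batch X values → pooled ranks: 3.5→1, 5.6→2, 6.5→3
Mean rank = (1 + 2 + 3) / 3 = 2.00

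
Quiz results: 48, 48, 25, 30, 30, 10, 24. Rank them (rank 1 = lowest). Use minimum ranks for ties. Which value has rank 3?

Sorted (ascending): 10, 24, 25, 30, 30, 48, 48
The 2 values of 30 occupy positions 4–5 → each gets rank 4.
The 2 values of 48 occupy positions 6–7 → each gets rank 6.
Rank 3 → value 25.

25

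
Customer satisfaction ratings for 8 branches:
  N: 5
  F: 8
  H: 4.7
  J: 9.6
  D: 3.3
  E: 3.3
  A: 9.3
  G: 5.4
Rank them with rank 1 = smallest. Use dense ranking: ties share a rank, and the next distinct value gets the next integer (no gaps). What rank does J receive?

7

Sorted (ascending): 3.3, 3.3, 4.7, 5, 5.4, 8, 9.3, 9.6
The 2 values of 3.3 share dense rank 1.
Remaining distinct values take the next consecutive integers.
J has value 9.6 → rank 7.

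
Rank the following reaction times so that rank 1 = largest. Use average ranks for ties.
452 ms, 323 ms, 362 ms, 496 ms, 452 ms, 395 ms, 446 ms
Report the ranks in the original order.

2.5, 7, 6, 1, 2.5, 5, 4

Sorted (descending): 496, 452, 452, 446, 395, 362, 323
The 2 values of 452 occupy positions 2–3 → average rank (2+3)/2 = 2.5.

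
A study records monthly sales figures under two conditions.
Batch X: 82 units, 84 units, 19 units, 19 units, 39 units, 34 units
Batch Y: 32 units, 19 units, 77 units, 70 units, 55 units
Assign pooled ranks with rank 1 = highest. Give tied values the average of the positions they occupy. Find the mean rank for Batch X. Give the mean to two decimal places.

Sorted (descending): 84, 82, 77, 70, 55, 39, 34, 32, 19, 19, 19
The 3 values of 19 occupy positions 9–11 → average rank 10.
Batch X values → pooled ranks: 82→2, 84→1, 19→10, 19→10, 39→6, 34→7
Mean rank = (2 + 1 + 10 + 10 + 6 + 7) / 6 = 6.00

6.00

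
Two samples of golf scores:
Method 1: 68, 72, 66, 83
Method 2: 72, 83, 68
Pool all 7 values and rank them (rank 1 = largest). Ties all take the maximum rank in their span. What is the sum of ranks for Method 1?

19

Sorted (descending): 83, 83, 72, 72, 68, 68, 66
The 2 values of 83 occupy positions 1–2 → each gets rank 2.
The 2 values of 72 occupy positions 3–4 → each gets rank 4.
The 2 values of 68 occupy positions 5–6 → each gets rank 6.
Method 1 values → pooled ranks: 68→6, 72→4, 66→7, 83→2
Rank sum = 6 + 4 + 7 + 2 = 19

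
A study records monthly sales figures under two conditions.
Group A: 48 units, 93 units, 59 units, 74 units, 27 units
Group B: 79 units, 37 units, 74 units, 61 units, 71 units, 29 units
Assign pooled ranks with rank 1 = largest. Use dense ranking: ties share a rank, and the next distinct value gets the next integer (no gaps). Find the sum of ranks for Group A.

Sorted (descending): 93, 79, 74, 74, 71, 61, 59, 48, 37, 29, 27
The 2 values of 74 share dense rank 3.
Remaining distinct values take the next consecutive integers.
Group A values → pooled ranks: 48→7, 93→1, 59→6, 74→3, 27→10
Rank sum = 7 + 1 + 6 + 3 + 10 = 27

27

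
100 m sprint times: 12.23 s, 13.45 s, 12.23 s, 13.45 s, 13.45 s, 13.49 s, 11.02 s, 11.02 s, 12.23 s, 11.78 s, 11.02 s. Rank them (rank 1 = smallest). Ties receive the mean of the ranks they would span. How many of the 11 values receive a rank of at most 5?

4

Sorted (ascending): 11.02, 11.02, 11.02, 11.78, 12.23, 12.23, 12.23, 13.45, 13.45, 13.45, 13.49
The 3 values of 11.02 occupy positions 1–3 → average rank 2.
The 3 values of 12.23 occupy positions 5–7 → average rank 6.
The 3 values of 13.45 occupy positions 8–10 → average rank 9.
Ranks ≤ 5: {2, 2, 2, 4} → 4 values.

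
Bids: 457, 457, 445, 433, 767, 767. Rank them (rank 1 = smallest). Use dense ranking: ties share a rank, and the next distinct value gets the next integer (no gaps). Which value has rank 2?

Sorted (ascending): 433, 445, 457, 457, 767, 767
The 2 values of 457 share dense rank 3.
The 2 values of 767 share dense rank 4.
Remaining distinct values take the next consecutive integers.
Rank 2 → value 445.

445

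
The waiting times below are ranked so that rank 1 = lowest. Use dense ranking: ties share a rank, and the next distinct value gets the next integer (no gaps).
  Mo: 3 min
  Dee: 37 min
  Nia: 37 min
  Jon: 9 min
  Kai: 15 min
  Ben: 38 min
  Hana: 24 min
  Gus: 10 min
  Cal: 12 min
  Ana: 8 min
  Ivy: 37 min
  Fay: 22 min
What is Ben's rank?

Sorted (ascending): 3, 8, 9, 10, 12, 15, 22, 24, 37, 37, 37, 38
The 3 values of 37 share dense rank 9.
Remaining distinct values take the next consecutive integers.
Ben has value 38 min → rank 10.

10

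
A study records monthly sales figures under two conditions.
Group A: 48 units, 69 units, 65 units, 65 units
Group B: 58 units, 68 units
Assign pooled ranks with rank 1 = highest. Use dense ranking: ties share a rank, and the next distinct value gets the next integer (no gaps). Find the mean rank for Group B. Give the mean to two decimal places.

3.00

Sorted (descending): 69, 68, 65, 65, 58, 48
The 2 values of 65 share dense rank 3.
Remaining distinct values take the next consecutive integers.
Group B values → pooled ranks: 58→4, 68→2
Mean rank = (4 + 2) / 2 = 3.00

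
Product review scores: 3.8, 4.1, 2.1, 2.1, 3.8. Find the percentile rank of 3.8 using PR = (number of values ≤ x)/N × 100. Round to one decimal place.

N = 5.
Strictly below 3.8: 2. Equal to 3.8: 2.
PR = 4/5 × 100 = 80.0

80.0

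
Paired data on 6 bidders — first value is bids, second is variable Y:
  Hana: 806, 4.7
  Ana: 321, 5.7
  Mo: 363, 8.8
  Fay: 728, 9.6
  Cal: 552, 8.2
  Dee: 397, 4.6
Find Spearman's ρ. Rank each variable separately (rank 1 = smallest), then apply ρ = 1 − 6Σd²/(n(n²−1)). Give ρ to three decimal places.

0.029

Ranks of variable 1: 6, 1, 2, 5, 4, 3
Ranks of variable 2: 2, 3, 5, 6, 4, 1
d = r₁ − r₂: 4, -2, -3, -1, 0, 2
d²: 16, 4, 9, 1, 0, 4; Σd² = 34
ρ = 1 − 6·34/(6·35) = 1 − 204/210 = 0.029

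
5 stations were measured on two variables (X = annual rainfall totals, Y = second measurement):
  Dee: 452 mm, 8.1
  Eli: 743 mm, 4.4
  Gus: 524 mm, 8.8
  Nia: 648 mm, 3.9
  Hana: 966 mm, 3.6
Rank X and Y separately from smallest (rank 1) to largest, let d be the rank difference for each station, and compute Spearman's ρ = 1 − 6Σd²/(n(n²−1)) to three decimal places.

Ranks of variable 1: 1, 4, 2, 3, 5
Ranks of variable 2: 4, 3, 5, 2, 1
d = r₁ − r₂: -3, 1, -3, 1, 4
d²: 9, 1, 9, 1, 16; Σd² = 36
ρ = 1 − 6·36/(5·24) = 1 − 216/120 = -0.800

-0.800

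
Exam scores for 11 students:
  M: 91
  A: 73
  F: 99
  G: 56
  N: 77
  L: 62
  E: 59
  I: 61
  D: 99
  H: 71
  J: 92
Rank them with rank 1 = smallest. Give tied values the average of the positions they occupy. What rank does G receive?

Sorted (ascending): 56, 59, 61, 62, 71, 73, 77, 91, 92, 99, 99
The 2 values of 99 occupy positions 10–11 → average rank (10+11)/2 = 10.5.
G has value 56 → rank 1.

1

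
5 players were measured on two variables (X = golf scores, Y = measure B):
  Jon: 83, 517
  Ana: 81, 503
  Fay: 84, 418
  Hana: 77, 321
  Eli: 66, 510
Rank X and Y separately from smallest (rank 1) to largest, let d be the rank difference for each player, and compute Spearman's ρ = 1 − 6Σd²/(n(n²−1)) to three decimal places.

Ranks of variable 1: 4, 3, 5, 2, 1
Ranks of variable 2: 5, 3, 2, 1, 4
d = r₁ − r₂: -1, 0, 3, 1, -3
d²: 1, 0, 9, 1, 9; Σd² = 20
ρ = 1 − 6·20/(5·24) = 1 − 120/120 = 0.000

0.000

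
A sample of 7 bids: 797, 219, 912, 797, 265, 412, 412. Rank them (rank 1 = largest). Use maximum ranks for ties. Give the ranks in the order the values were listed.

3, 7, 1, 3, 6, 5, 5

Sorted (descending): 912, 797, 797, 412, 412, 265, 219
The 2 values of 797 occupy positions 2–3 → each gets rank 3.
The 2 values of 412 occupy positions 4–5 → each gets rank 5.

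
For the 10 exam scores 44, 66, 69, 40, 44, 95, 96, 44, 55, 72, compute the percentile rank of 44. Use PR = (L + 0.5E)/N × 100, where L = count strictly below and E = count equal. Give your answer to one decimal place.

25.0

N = 10.
Strictly below 44: 1. Equal to 44: 3.
PR = (1 + 0.5·3)/10 × 100 = 25.0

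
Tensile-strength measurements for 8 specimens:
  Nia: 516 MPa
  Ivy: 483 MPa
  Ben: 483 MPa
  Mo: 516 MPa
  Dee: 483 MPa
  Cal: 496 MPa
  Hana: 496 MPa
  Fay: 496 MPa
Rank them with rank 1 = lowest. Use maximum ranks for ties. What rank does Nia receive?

Sorted (ascending): 483, 483, 483, 496, 496, 496, 516, 516
The 3 values of 483 occupy positions 1–3 → each gets rank 3.
The 3 values of 496 occupy positions 4–6 → each gets rank 6.
The 2 values of 516 occupy positions 7–8 → each gets rank 8.
Nia has value 516 MPa → rank 8.

8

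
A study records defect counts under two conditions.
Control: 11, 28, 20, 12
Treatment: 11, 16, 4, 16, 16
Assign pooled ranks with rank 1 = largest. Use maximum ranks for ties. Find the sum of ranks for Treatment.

Sorted (descending): 28, 20, 16, 16, 16, 12, 11, 11, 4
The 3 values of 16 occupy positions 3–5 → each gets rank 5.
The 2 values of 11 occupy positions 7–8 → each gets rank 8.
Treatment values → pooled ranks: 11→8, 16→5, 4→9, 16→5, 16→5
Rank sum = 8 + 5 + 9 + 5 + 5 = 32

32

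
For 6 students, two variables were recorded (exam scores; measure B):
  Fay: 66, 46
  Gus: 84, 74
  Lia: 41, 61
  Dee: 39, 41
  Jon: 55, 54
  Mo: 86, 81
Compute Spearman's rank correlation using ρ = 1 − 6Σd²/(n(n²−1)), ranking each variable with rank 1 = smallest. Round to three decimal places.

Ranks of variable 1: 4, 5, 2, 1, 3, 6
Ranks of variable 2: 2, 5, 4, 1, 3, 6
d = r₁ − r₂: 2, 0, -2, 0, 0, 0
d²: 4, 0, 4, 0, 0, 0; Σd² = 8
ρ = 1 − 6·8/(6·35) = 1 − 48/210 = 0.771

0.771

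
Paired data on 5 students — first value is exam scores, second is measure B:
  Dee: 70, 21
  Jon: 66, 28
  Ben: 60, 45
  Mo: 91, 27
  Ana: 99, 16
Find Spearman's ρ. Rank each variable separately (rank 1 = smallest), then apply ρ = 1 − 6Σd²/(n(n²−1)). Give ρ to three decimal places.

Ranks of variable 1: 3, 2, 1, 4, 5
Ranks of variable 2: 2, 4, 5, 3, 1
d = r₁ − r₂: 1, -2, -4, 1, 4
d²: 1, 4, 16, 1, 16; Σd² = 38
ρ = 1 − 6·38/(5·24) = 1 − 228/120 = -0.900

-0.900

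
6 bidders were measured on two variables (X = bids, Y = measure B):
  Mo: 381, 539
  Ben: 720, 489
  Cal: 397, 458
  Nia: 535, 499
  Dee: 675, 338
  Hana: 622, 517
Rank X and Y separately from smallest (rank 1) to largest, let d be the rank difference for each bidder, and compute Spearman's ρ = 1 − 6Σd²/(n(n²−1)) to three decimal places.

-0.486

Ranks of variable 1: 1, 6, 2, 3, 5, 4
Ranks of variable 2: 6, 3, 2, 4, 1, 5
d = r₁ − r₂: -5, 3, 0, -1, 4, -1
d²: 25, 9, 0, 1, 16, 1; Σd² = 52
ρ = 1 − 6·52/(6·35) = 1 − 312/210 = -0.486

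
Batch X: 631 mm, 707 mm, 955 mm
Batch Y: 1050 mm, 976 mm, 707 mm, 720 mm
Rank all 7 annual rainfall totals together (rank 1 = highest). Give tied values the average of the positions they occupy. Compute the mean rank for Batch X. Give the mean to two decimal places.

Sorted (descending): 1050, 976, 955, 720, 707, 707, 631
The 2 values of 707 occupy positions 5–6 → average rank (5+6)/2 = 5.5.
Batch X values → pooled ranks: 631→7, 707→5.5, 955→3
Mean rank = (7 + 5.5 + 3) / 3 = 5.17

5.17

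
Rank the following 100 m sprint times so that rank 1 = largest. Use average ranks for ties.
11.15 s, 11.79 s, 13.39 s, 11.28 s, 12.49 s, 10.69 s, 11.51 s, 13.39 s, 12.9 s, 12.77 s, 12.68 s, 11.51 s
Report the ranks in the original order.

Sorted (descending): 13.39, 13.39, 12.9, 12.77, 12.68, 12.49, 11.79, 11.51, 11.51, 11.28, 11.15, 10.69
The 2 values of 13.39 occupy positions 1–2 → average rank (1+2)/2 = 1.5.
The 2 values of 11.51 occupy positions 8–9 → average rank (8+9)/2 = 8.5.

11, 7, 1.5, 10, 6, 12, 8.5, 1.5, 3, 4, 5, 8.5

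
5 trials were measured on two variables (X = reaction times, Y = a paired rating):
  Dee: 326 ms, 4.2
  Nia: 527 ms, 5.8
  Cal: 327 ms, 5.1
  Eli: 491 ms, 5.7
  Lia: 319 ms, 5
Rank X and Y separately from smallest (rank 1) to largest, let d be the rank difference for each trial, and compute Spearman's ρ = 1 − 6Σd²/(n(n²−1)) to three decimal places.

0.900

Ranks of variable 1: 2, 5, 3, 4, 1
Ranks of variable 2: 1, 5, 3, 4, 2
d = r₁ − r₂: 1, 0, 0, 0, -1
d²: 1, 0, 0, 0, 1; Σd² = 2
ρ = 1 − 6·2/(5·24) = 1 − 12/120 = 0.900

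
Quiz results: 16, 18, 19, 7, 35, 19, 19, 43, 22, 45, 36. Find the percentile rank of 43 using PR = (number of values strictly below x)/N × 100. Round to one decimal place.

81.8

N = 11.
Strictly below 43: 9. Equal to 43: 1.
PR = 9/11 × 100 = 81.8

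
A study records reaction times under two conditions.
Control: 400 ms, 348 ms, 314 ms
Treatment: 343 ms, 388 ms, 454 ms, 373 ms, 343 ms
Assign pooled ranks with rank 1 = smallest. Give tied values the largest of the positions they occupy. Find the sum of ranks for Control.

Sorted (ascending): 314, 343, 343, 348, 373, 388, 400, 454
The 2 values of 343 occupy positions 2–3 → each gets rank 3.
Control values → pooled ranks: 400→7, 348→4, 314→1
Rank sum = 7 + 4 + 1 = 12

12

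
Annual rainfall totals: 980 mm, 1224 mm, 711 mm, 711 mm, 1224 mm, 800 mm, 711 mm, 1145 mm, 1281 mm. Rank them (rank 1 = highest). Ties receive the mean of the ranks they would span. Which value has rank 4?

1145

Sorted (descending): 1281, 1224, 1224, 1145, 980, 800, 711, 711, 711
The 2 values of 1224 occupy positions 2–3 → average rank (2+3)/2 = 2.5.
The 3 values of 711 occupy positions 7–9 → average rank 8.
Rank 4 → value 1145.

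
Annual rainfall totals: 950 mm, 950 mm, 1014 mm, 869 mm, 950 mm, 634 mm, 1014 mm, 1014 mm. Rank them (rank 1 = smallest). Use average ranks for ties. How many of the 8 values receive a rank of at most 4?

5

Sorted (ascending): 634, 869, 950, 950, 950, 1014, 1014, 1014
The 3 values of 950 occupy positions 3–5 → average rank 4.
The 3 values of 1014 occupy positions 6–8 → average rank 7.
Ranks ≤ 4: {1, 2, 4, 4, 4} → 5 values.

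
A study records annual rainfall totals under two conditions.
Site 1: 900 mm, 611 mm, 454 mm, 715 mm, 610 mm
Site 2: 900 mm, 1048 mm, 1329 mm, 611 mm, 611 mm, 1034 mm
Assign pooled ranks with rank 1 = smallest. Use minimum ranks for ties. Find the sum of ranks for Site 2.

43

Sorted (ascending): 454, 610, 611, 611, 611, 715, 900, 900, 1034, 1048, 1329
The 3 values of 611 occupy positions 3–5 → each gets rank 3.
The 2 values of 900 occupy positions 7–8 → each gets rank 7.
Site 2 values → pooled ranks: 900→7, 1048→10, 1329→11, 611→3, 611→3, 1034→9
Rank sum = 7 + 10 + 11 + 3 + 3 + 9 = 43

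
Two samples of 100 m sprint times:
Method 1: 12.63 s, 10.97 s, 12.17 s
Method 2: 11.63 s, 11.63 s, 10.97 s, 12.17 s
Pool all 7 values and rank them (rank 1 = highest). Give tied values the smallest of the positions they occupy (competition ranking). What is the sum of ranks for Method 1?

9

Sorted (descending): 12.63, 12.17, 12.17, 11.63, 11.63, 10.97, 10.97
The 2 values of 12.17 occupy positions 2–3 → each gets rank 2.
The 2 values of 11.63 occupy positions 4–5 → each gets rank 4.
The 2 values of 10.97 occupy positions 6–7 → each gets rank 6.
Method 1 values → pooled ranks: 12.63→1, 10.97→6, 12.17→2
Rank sum = 1 + 6 + 2 = 9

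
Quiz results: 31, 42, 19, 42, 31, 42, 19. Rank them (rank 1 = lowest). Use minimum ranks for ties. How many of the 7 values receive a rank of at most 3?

Sorted (ascending): 19, 19, 31, 31, 42, 42, 42
The 2 values of 19 occupy positions 1–2 → each gets rank 1.
The 2 values of 31 occupy positions 3–4 → each gets rank 3.
The 3 values of 42 occupy positions 5–7 → each gets rank 5.
Ranks ≤ 3: {1, 1, 3, 3} → 4 values.

4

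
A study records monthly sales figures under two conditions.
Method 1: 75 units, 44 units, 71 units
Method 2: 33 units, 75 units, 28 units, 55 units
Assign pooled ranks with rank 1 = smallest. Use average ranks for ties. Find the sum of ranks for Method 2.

Sorted (ascending): 28, 33, 44, 55, 71, 75, 75
The 2 values of 75 occupy positions 6–7 → average rank (6+7)/2 = 6.5.
Method 2 values → pooled ranks: 33→2, 75→6.5, 28→1, 55→4
Rank sum = 2 + 6.5 + 1 + 4 = 13.5

13.5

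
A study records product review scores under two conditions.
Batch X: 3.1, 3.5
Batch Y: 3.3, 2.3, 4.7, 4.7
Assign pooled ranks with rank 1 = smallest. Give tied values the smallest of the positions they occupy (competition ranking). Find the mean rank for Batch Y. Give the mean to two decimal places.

Sorted (ascending): 2.3, 3.1, 3.3, 3.5, 4.7, 4.7
The 2 values of 4.7 occupy positions 5–6 → each gets rank 5.
Batch Y values → pooled ranks: 3.3→3, 2.3→1, 4.7→5, 4.7→5
Mean rank = (3 + 1 + 5 + 5) / 4 = 3.50

3.50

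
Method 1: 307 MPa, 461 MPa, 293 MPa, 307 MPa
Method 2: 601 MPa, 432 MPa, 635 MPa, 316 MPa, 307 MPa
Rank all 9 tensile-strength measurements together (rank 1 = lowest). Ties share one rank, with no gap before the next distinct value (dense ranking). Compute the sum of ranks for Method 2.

Sorted (ascending): 293, 307, 307, 307, 316, 432, 461, 601, 635
The 3 values of 307 share dense rank 2.
Remaining distinct values take the next consecutive integers.
Method 2 values → pooled ranks: 601→6, 432→4, 635→7, 316→3, 307→2
Rank sum = 6 + 4 + 7 + 3 + 2 = 22

22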